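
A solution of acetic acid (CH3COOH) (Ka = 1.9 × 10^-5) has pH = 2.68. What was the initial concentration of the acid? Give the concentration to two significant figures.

[H+] = 10^(-2.68) = 2.09 × 10^-3 M = x
Ka = x²/(C₀ − x) ⇒ C₀ = x + x²/Ka
C₀ = 2.09 × 10^-3 + (2.09 × 10^-3)²/(1.9 × 10^-5) = 2.32 × 10^-1 M

C₀ = 2.3 × 10^-1 M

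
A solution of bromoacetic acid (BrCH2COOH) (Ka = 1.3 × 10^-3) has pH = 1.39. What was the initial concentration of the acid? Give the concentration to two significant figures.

[H+] = 10^(-1.39) = 4.07 × 10^-2 M = x
Ka = x²/(C₀ − x) ⇒ C₀ = x + x²/Ka
C₀ = 4.07 × 10^-2 + (4.07 × 10^-2)²/(1.3 × 10^-3) = 1.31 M

C₀ = 1.3 M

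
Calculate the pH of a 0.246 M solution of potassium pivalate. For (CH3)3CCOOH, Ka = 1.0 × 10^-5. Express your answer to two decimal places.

(CH3)3CCOO- is the conjugate base of the weak acid (CH3)3CCOOH.
Kb = Kw/Ka = 1.0×10^-14 / 1.0 × 10^-5 = 1.00 × 10^-9
From the ICE table, Kb = [OH-]²/(0.246 − [OH-]) = 1.00 × 10^-9.
Assume [OH-] ≪ 0.246: [OH-] ≈ √(1.00 × 10^-9 × 0.246) = 1.57 × 10^-5 M
pOH = 4.80, so pH = 14.00 − pOH = 9.20

pH = 9.20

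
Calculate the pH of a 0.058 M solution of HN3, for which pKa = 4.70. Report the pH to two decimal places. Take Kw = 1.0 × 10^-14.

pH = 2.97

HN3 ⇌ N3- + H+
Ka = 10^(−4.70) = 2.00 × 10^-5
Ka = x²/(0.058 − x) = 2.00 × 10^-5
Neglecting x in the denominator: x = √(2.00 × 10^-5 × 0.058) = 1.08 × 10^-3 M
(x/C₀ = 1.9% < 5%, so the approximation holds.)
pH = −log(1.08 × 10^-3) = 2.97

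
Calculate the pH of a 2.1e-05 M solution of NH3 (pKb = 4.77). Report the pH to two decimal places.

pH = 9.09

NH3 + H2O ⇌ NH4+ + OH-
Kb = 10^(−4.77) = 1.70 × 10^-5
Kb = [OH-]²/(2.1e-05 − [OH-]) = 1.70 × 10^-5
Here C₀/Kb ≈ 1.24, so the small-[OH-] approximation fails. Use the quadratic:
[OH-] = (−Kb + √(Kb² + 4·Kb·C₀))/2 = 1.22 × 10^-5 M
pOH = −log(1.22 × 10^-5) = 4.91; pH = 14.00 − 4.91 = 9.09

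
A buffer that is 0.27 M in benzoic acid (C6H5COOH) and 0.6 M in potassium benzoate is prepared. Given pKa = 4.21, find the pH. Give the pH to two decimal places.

pH = 4.56

Using pH = pKa + log([base]/[acid]) with [base]/[acid] = 0.6/0.27:
pH = 4.21 + (+0.347) = 4.56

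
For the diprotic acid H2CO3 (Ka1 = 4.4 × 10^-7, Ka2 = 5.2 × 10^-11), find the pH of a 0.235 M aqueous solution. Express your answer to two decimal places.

pH = 3.49

Ka1 ≫ Ka2, so treat the first dissociation as the only significant source of H+.
Ka1 = x²/(0.235 − x) = 4.4 × 10^-7
x ≈ √(4.4 × 10^-7 × 0.235) = 3.22 × 10^-4 M
pH = −log(3.22 × 10^-4) = 3.49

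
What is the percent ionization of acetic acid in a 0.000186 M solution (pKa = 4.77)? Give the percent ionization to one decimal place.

26.0%

CH3COOH ⇌ CH3COO- + H+; let x = [H+] at equilibrium.
Ka = 10^(−4.77) = 1.70 × 10^-5
Solve x² + 1.7e-05x − 3.16e-09 = 0 → x = 4.84 × 10^-5 M
% ionization = x/C₀ × 100% = 4.84 × 10^-5/0.000186 × 100% = 26.0%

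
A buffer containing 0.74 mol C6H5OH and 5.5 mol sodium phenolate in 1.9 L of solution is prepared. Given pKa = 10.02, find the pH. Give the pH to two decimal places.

pH = 10.89

pH = pKa + log([A⁻]/[HA]) = 10.02 + log(5.5/0.74)
pH = 10.02 + (+0.871) = 10.89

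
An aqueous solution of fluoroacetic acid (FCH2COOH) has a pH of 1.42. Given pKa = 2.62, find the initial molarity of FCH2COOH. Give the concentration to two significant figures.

[H+] = 10^(-1.42) = 3.80 × 10^-2 M = x
Ka = 10^(−2.62) = 2.40 × 10^-3
Ka = x²/(C₀ − x) ⇒ C₀ = x + x²/Ka
C₀ = 3.80 × 10^-2 + (3.80 × 10^-2)²/(2.40 × 10^-3) = 6.40 × 10^-1 M

C₀ = 6.4 × 10^-1 M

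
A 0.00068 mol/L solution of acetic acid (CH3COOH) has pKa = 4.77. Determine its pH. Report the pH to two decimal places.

CH3COOH ⇌ CH3COO- + H+
Ka = 10^(−4.77) = 1.70 × 10^-5
From the ICE table, Ka = x²/(0.00068 − x) = 1.70 × 10^-5.
x is not negligible relative to C₀; solve x² + 1.7e-05·x − 1.16e-08 = 0.
x = [−1.7e-05 + √(1.7e-05² + 4.62e-08)]/2 = 9.94 × 10^-5 M
pH = −log[H+] = −log(9.94 × 10^-5) = 4.00

pH = 4.00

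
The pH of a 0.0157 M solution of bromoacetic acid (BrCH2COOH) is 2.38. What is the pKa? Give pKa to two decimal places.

[H+] = 10^(-2.38) = 4.17 × 10^-3 M
At equilibrium [HA] = 0.0157 − 4.17 × 10^-3 = 1.15 × 10^-2 M
Ka = [H+][A-]/[HA] = (4.17 × 10^-3)² / 1.15 × 10^-2 = 1.51 × 10^-3
pKa = -log(1.51 × 10^-3) = 2.82

pKa = 2.82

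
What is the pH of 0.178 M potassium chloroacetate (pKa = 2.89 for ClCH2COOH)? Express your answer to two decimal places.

ClCH2COO- is the conjugate base of the weak acid ClCH2COOH.
Ka = 10^(−2.89) = 1.29 × 10^-3
Kb = Kw/Ka = 1.0×10^-14 / 1.29 × 10^-3 = 7.75 × 10^-12
Let x = [OH-] at equilibrium. Kb = x²/(0.178 − x).
Assume x ≪ 0.178: x ≈ √(7.75 × 10^-12 × 0.178) = 1.17 × 10^-6 M
Check: 0.00066% ionized — well under 5%, approximation valid.
pOH = 5.93, so pH = 14.00 − pOH = 8.07

pH = 8.07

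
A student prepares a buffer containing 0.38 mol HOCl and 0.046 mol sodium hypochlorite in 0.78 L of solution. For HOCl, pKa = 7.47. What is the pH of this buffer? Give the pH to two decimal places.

Henderson–Hasselbalch: pH = pKa + log([OCl-]/[HOCl]) = 7.47 + log(0.046/0.38)
pH = 7.47 + (-0.917) = 6.55

pH = 6.55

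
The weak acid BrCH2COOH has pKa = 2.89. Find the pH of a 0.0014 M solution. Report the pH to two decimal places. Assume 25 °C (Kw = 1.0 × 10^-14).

BrCH2COOH ⇌ BrCH2COO- + H+
Ka = 10^(−2.89) = 1.29 × 10^-3
Ka = [H+]²/(0.0014 − [H+]) = 1.29 × 10^-3
The 5% rule fails; solving [H+]² + Ka·[H+] − Ka·C₀ = 0 exactly:
[H+] = (−Ka + √(Ka² + 4·Ka·C₀))/2 = 8.46 × 10^-4 M
pH = −log[H+] = −log(8.46 × 10^-4) = 3.07

pH = 3.07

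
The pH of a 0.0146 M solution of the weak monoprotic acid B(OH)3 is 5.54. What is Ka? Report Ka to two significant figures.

Ka = 5.7 × 10^-10

[H+] = 10^(-5.54) = 2.88 × 10^-6 M
At equilibrium [HA] = 0.0146 − 2.88 × 10^-6 = 1.46 × 10^-2 M
Ka = [H+][A-]/[HA] = (2.88 × 10^-6)² / 1.46 × 10^-2 = 5.7 × 10^-10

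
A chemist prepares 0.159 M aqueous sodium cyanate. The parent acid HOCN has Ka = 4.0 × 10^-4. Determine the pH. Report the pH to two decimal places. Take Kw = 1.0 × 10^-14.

pH = 8.30

OCN- is the conjugate base of the weak acid HOCN.
Kb = Kw/Ka = 1.0×10^-14 / 4.0 × 10^-4 = 2.50 × 10^-11
Kb = [OH-]²/(0.159 − [OH-]) = 2.50 × 10^-11
Neglecting [OH-] in the denominator: [OH-] = √(2.50 × 10^-11 × 0.159) = 1.99 × 10^-6 M
pOH = 5.70, so pH = 14.00 − pOH = 8.30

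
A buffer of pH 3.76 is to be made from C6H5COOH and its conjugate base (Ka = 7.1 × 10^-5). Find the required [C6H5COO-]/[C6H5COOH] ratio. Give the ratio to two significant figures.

ratio = 0.41

pKa = -log(7.1 × 10^-5) = 4.149
pH = pKa + log(r) ⇒ log(r) = 3.76 − 4.149 = -0.389
r = [C6H5COO-]/[C6H5COOH] = 10^(-0.389) = 0.408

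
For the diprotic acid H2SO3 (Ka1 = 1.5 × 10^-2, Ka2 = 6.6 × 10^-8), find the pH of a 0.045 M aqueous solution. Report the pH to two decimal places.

pH = 1.71

Ka1 ≫ Ka2, so treat the first dissociation as the only significant source of H+.
Ka1 = x²/(0.045 − x) = 1.5 × 10^-2
Solving the quadratic: x = (−Ka1 + √(Ka1² + 4·Ka1·C₀))/2 = 1.95 × 10^-2 M
pH = −log(1.95 × 10^-2) = 1.71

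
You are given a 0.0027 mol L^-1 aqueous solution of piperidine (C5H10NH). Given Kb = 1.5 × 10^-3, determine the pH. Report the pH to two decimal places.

C5H10NH + H2O ⇌ C5H10NH2+ + OH-
Kb = x²/(0.0027 − x) = 1.5 × 10^-3
The 5% rule fails; solving x² + Kb·x − Kb·C₀ = 0 exactly:
x = (−Kb + √(Kb² + 4·Kb·C₀))/2 = 1.40 × 10^-3 M
pOH = 2.85, so pH = 14.00 − pOH = 11.15

pH = 11.15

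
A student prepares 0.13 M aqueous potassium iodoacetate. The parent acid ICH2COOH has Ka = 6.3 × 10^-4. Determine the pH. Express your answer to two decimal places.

ICH2COO- is the conjugate base of the weak acid ICH2COOH.
Kb = Kw/Ka = 1.0×10^-14 / 6.3 × 10^-4 = 1.59 × 10^-11
Kb = [OH-]²/(0.13 − [OH-]) = 1.59 × 10^-11
Neglecting [OH-] in the denominator: [OH-] = √(1.59 × 10^-11 × 0.13) = 1.44 × 10^-6 M
pOH = −log(1.44 × 10^-6) = 5.84; pH = 14.00 − 5.84 = 8.16

pH = 8.16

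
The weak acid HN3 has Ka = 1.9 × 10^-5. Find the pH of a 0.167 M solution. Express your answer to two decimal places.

HN3 ⇌ N3- + H+
From the ICE table, Ka = [H+]²/(0.167 − [H+]) = 1.9 × 10^-5.
Since Ka ≪ C₀, [H+] ≈ √(Ka·C₀) = 1.78 × 10^-3 M.
([H+]/C₀ = 1.1% < 5%, so the approximation holds.)
pH = −log[H+] = −log(1.78 × 10^-3) = 2.75

pH = 2.75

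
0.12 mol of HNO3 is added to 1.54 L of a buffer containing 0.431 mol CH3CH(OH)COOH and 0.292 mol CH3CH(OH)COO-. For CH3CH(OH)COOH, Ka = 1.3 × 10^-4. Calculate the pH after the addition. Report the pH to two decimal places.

Added H+ converts CH3CH(OH)COO- to CH3CH(OH)COOH: CH3CH(OH)COOH → 0.551 mol, CH3CH(OH)COO- → 0.172 mol.
pKa = −log(1.3 × 10^-4) = 3.886
pH = pKa + log([A⁻]/[HA]) = 3.886 + log(0.172/0.551) = 3.886 -0.506

pH = 3.38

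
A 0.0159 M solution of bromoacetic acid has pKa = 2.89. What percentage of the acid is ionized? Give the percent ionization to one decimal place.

24.7%

BrCH2COOH ⇌ BrCH2COO- + H+; let x = [H+] at equilibrium.
Ka = 10^(−2.89) = 1.29 × 10^-3
Ka = x²/(C₀ − x); solving the quadratic gives x = 3.93 × 10^-3 M.
% ionization = x/C₀ × 100% = 3.93 × 10^-3/0.0159 × 100% = 24.7%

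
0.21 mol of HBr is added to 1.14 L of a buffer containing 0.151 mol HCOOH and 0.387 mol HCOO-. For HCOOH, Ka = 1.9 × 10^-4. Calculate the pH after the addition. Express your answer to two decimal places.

After neutralization: n(HCOOH) = 0.361 mol, n(HCOO-) = 0.177 mol.
pKa = −log(1.9 × 10^-4) = 3.721
pH = pKa + log(n_HCOO-/n_HCOOH) = 3.721 + log(0.177/0.361) = 3.721 + (-0.310)

pH = 3.41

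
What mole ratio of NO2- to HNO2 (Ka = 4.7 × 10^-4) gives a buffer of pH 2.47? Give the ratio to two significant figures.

pKa = -log(4.7 × 10^-4) = 3.328
pH = pKa + log(r) ⇒ log(r) = 2.47 − 3.328 = -0.858
r = [NO2-]/[HNO2] = 10^(-0.858) = 0.139

ratio = 0.14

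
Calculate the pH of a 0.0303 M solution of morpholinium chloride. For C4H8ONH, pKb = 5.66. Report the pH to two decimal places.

C4H8ONH2+ is the conjugate acid of the weak base C4H8ONH.
Kb = 10^(−5.66) = 2.19 × 10^-6
Ka = Kw/Kb = 1.0×10^-14 / 2.19 × 10^-6 = 4.57 × 10^-9
From the ICE table, Ka = x²/(0.0303 − x) = 4.57 × 10^-9.
Since Ka ≪ C₀, x ≈ √(Ka·C₀) = 1.18 × 10^-5 M.
(x/C₀ = 0.039% < 5%, so the approximation holds.)
pH = −log(1.18 × 10^-5) = 4.93

pH = 4.93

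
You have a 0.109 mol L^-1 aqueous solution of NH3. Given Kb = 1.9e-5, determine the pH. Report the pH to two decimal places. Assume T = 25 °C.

NH3 + H2O ⇌ NH4+ + OH-
Let x = [OH-] at equilibrium. Kb = x²/(0.109 − x).
Neglecting x in the denominator: x = √(1.9 × 10^-5 × 0.109) = 1.44 × 10^-3 M
Check: 1.3% ionized — well under 5%, approximation valid.
pOH = 2.84, so pH = 14.00 − pOH = 11.16

pH = 11.16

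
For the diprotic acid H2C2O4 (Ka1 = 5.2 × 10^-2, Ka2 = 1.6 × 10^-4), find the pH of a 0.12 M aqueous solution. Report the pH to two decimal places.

pH = 1.24

Since Ka1 ≫ Ka2, the first ionization dominates [H+].
Ka1 = x²/(0.12 − x) = 5.2 × 10^-2
Solving the quadratic: x = (−Ka1 + √(Ka1² + 4·Ka1·C₀))/2 = 5.72 × 10^-2 M
pH = −log(5.72 × 10^-2) = 1.24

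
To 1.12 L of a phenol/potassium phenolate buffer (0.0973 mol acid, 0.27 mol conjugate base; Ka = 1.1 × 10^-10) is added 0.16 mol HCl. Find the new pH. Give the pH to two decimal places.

Added H+ converts C6H5O- to C6H5OH: C6H5OH → 0.257 mol, C6H5O- → 0.11 mol.
pKa = −log(1.1 × 10^-10) = 9.959
Henderson–Hasselbalch with mole ratio 0.11/0.257: pH = 9.959 + (-0.369)

pH = 9.59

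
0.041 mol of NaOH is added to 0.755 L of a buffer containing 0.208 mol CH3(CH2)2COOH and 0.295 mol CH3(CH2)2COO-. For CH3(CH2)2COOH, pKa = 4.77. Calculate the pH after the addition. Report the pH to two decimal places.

pH = 5.07

OH- converts CH3(CH2)2COOH to CH3(CH2)2COO-: CH3(CH2)2COOH → 0.167 mol, CH3(CH2)2COO- → 0.336 mol.
pH = pKa + log([A⁻]/[HA]) = 4.77 + log(0.336/0.167) = 4.77 +0.304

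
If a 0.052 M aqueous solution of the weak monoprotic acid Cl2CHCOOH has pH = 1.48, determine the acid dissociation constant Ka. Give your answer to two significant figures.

[H+] = 10^(-1.48) = 3.31 × 10^-2 M
At equilibrium [HA] = 0.052 − 3.31 × 10^-2 = 1.89 × 10^-2 M
Ka = [H+][A-]/[HA] = (3.31 × 10^-2)² / 1.89 × 10^-2 = 5.8 × 10^-2

Ka = 5.8 × 10^-2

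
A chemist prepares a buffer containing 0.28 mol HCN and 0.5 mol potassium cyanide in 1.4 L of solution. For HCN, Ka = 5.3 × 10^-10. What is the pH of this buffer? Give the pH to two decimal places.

pKa = −log(5.3 × 10^-10) = 9.276
Using pH = pKa + log([base]/[acid]) with [base]/[acid] = 0.5/0.28:
pH = 9.276 + (+0.252) = 9.53

pH = 9.53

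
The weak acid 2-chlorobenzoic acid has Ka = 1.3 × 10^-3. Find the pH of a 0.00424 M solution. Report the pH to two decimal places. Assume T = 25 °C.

pH = 2.75

ClC6H4COOH ⇌ ClC6H4COO- + H+
From the ICE table, Ka = x²/(0.00424 − x) = 1.3 × 10^-3.
Here C₀/Ka ≈ 3.26, so the small-x approximation fails. Use the quadratic:
x = [−0.0013 + √(0.0013² + 2.2e-05)]/2 = 1.79 × 10^-3 M
pH = −log[H+] = −log(1.79 × 10^-3) = 2.75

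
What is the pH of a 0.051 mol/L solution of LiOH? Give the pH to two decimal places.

LiOH is a strong base; [OH-] = 0.051 M.
pOH = -log(0.051) = 1.29
pH = 14.00 - 1.29 = 12.71

pH = 12.71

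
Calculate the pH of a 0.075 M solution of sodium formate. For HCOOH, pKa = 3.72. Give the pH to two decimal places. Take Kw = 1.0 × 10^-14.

HCOO- is the conjugate base of the weak acid HCOOH.
Ka = 10^(−3.72) = 1.91 × 10^-4
Kb = Kw/Ka = 1.0×10^-14 / 1.91 × 10^-4 = 5.24 × 10^-11
From the ICE table, Kb = [OH-]²/(0.075 − [OH-]) = 5.24 × 10^-11.
Assume [OH-] ≪ 0.075: [OH-] ≈ √(5.24 × 10^-11 × 0.075) = 1.98 × 10^-6 M
Check: 0.0026% ionized — well under 5%, approximation valid.
pOH = 5.70, so pH = 14.00 − pOH = 8.30

pH = 8.30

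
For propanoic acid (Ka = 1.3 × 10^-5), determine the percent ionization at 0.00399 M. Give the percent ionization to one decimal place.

CH3CH2COOH ⇌ CH3CH2COO- + H+; let x = [H+] at equilibrium.
Ka = x²/(C₀ − x); solving the quadratic gives x = 2.21 × 10^-4 M.
Fraction ionized = 2.21 × 10^-4 / 0.00399 = 0.0554 → 5.5%

5.5%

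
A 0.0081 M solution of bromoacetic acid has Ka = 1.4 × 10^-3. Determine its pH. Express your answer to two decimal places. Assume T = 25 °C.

pH = 2.56

BrCH2COOH ⇌ BrCH2COO- + H+
From the ICE table, Ka = x²/(0.0081 − x) = 1.4 × 10^-3.
Here C₀/Ka ≈ 5.79, so the small-x approximation fails. Use the quadratic:
x = (−Ka + √(Ka² + 4·Ka·C₀))/2 = 2.74 × 10^-3 M
pH = −log[H+] = −log(2.74 × 10^-3) = 2.56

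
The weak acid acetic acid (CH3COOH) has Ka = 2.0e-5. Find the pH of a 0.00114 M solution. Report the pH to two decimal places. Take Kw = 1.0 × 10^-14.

pH = 3.85

CH3COOH ⇌ CH3COO- + H+
Let x = [H+] at equilibrium. Ka = x²/(0.00114 − x).
Here C₀/Ka ≈ 57, so the small-x approximation fails. Use the quadratic:
x = [−2e-05 + √(2e-05² + 9.12e-08)]/2 = 1.41 × 10^-4 M
pH = −log(1.41 × 10^-4) = 3.85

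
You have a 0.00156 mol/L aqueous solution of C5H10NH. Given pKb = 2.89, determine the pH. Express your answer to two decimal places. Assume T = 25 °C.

pH = 10.96

C5H10NH + H2O ⇌ C5H10NH2+ + OH-
Kb = 10^(−2.89) = 1.29 × 10^-3
Kb = x²/(0.00156 − x) = 1.29 × 10^-3
The 5% rule fails; solving x² + Kb·x − Kb·C₀ = 0 exactly:
x = (−Kb + √(Kb² + 4·Kb·C₀))/2 = 9.13 × 10^-4 M
pOH = −log(9.13 × 10^-4) = 3.04; pH = 14.00 − 3.04 = 10.96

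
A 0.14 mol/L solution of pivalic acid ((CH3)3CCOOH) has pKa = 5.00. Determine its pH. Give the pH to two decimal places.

pH = 2.93

(CH3)3CCOOH ⇌ (CH3)3CCOO- + H+
Ka = 10^(−5.00) = 1.00 × 10^-5
Ka = x²/(0.14 − x) = 1.00 × 10^-5
Assume x ≪ 0.14: x ≈ √(1.00 × 10^-5 × 0.14) = 1.18 × 10^-3 M
Check: 0.85% ionized — well under 5%, approximation valid.
pH = −log[H+] = −log(1.18 × 10^-3) = 2.93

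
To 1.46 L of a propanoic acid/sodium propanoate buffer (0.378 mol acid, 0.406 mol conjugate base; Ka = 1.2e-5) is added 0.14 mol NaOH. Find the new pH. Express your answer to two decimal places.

pH = 5.28

After neutralization: n(CH3CH2COOH) = 0.238 mol, n(CH3CH2COO-) = 0.546 mol.
pKa = −log(1.2 × 10^-5) = 4.921
pH = pKa + log(n_CH3CH2COO-/n_CH3CH2COOH) = 4.921 + log(0.546/0.238) = 4.921 + (+0.361)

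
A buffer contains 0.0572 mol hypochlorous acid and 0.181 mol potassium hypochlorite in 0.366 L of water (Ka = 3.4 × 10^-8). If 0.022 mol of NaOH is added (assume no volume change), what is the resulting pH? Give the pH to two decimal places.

pH = 8.23

After neutralization: n(HOCl) = 0.0352 mol, n(OCl-) = 0.203 mol.
pKa = −log(3.4 × 10^-8) = 7.469
Henderson–Hasselbalch with mole ratio 0.203/0.0352: pH = 7.469 + (+0.761)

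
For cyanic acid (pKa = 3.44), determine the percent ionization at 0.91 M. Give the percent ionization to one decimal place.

2.0%

HOCN ⇌ OCN- + H+; let x = [H+] at equilibrium.
Ka = 10^(−3.44) = 3.63 × 10^-4
x ≈ √(Ka·C₀) = √(3.63 × 10^-4 × 0.91) = 1.82 × 10^-2 M
Fraction ionized = 1.82 × 10^-2 / 0.91 = 0.0200 → 2.0%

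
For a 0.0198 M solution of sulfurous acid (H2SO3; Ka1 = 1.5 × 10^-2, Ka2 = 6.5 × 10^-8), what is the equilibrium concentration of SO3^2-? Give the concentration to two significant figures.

6.5 × 10^-8 M

First ionization gives [H+] ≈ [HSO3-] = 1.13 × 10^-2 M.
Second step: Ka2 = [H+][SO3^2-]/[HSO3-] ≈ [SO3^2-] (since [H+] ≈ [HSO3-]).
So [SO3^2-] ≈ Ka2.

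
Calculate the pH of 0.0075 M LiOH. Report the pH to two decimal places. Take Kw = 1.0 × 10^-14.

pH = 11.88

LiOH is a strong base; [OH-] = 0.0075 M.
pOH = -log(0.0075) = 2.12
pH = 14.00 - 2.12 = 11.88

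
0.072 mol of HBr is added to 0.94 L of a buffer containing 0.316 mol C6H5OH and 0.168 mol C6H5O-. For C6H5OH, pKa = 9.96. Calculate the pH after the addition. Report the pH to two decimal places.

Added H+ converts C6H5O- to C6H5OH: C6H5OH → 0.388 mol, C6H5O- → 0.096 mol.
pH = pKa + log([A⁻]/[HA]) = 9.96 + log(0.096/0.388) = 9.96 -0.607

pH = 9.35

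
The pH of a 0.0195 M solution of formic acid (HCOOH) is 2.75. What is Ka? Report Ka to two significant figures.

[H+] = 10^(-2.75) = 1.78 × 10^-3 M
At equilibrium [HA] = 0.0195 − 1.78 × 10^-3 = 1.77 × 10^-2 M
Ka = [H+][A-]/[HA] = (1.78 × 10^-3)² / 1.77 × 10^-2 = 1.8 × 10^-4

Ka = 1.8 × 10^-4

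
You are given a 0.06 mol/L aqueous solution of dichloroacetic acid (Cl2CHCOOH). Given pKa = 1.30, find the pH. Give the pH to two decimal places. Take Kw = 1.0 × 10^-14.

Cl2CHCOOH ⇌ Cl2CHCOO- + H+
Ka = 10^(−1.30) = 5.01 × 10^-2
From the ICE table, Ka = [H+]²/(0.06 − [H+]) = 5.01 × 10^-2.
[H+] is not negligible relative to C₀; solve [H+]² + 0.0501·[H+] − 0.00301 = 0.
[H+] = (−Ka + √(Ka² + 4·Ka·C₀))/2 = 3.52 × 10^-2 M
pH = −log[H+] = −log(3.52 × 10^-2) = 1.45

pH = 1.45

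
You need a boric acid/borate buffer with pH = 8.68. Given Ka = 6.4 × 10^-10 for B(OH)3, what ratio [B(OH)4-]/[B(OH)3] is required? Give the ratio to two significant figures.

ratio = 0.31

pKa = -log(6.4 × 10^-10) = 9.194
pH = pKa + log(r) ⇒ log(r) = 8.68 − 9.194 = -0.514
r = [B(OH)4-]/[B(OH)3] = 10^(-0.514) = 0.306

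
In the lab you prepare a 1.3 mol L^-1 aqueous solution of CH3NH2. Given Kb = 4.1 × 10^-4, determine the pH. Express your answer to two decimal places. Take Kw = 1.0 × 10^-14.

pH = 12.36

CH3NH2 + H2O ⇌ CH3NH3+ + OH-
Let x = [OH-] at equilibrium. Kb = x²/(1.3 − x).
Neglecting x in the denominator: x = √(4.1 × 10^-4 × 1.3) = 2.31 × 10^-2 M
pOH = 1.64, so pH = 14.00 − pOH = 12.36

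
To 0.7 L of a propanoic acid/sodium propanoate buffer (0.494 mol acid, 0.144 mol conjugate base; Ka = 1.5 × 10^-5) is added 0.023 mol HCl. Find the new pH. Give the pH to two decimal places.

pH = 4.19

Added H+ converts CH3CH2COO- to CH3CH2COOH: CH3CH2COOH → 0.517 mol, CH3CH2COO- → 0.121 mol.
pKa = −log(1.5 × 10^-5) = 4.824
pH = pKa + log(n_CH3CH2COO-/n_CH3CH2COOH) = 4.824 + log(0.121/0.517) = 4.824 + (-0.631)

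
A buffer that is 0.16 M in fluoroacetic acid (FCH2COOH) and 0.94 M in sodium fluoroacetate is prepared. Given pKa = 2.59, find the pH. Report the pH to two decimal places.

Henderson–Hasselbalch: pH = pKa + log([FCH2COO-]/[FCH2COOH]) = 2.59 + log(0.94/0.16)
pH = 2.59 + (+0.769) = 3.36

pH = 3.36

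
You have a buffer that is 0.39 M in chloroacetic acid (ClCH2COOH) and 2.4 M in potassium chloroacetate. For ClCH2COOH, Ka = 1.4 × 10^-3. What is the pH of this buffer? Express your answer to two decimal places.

pH = 3.64

pKa = −log(1.4 × 10^-3) = 2.854
Henderson–Hasselbalch: pH = pKa + log([ClCH2COO-]/[ClCH2COOH]) = 2.854 + log(2.4/0.39)
pH = 2.854 + (+0.789) = 3.64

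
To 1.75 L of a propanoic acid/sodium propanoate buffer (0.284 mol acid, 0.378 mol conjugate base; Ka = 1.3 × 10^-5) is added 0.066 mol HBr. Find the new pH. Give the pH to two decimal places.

After neutralization: n(CH3CH2COOH) = 0.35 mol, n(CH3CH2COO-) = 0.312 mol.
pKa = −log(1.3 × 10^-5) = 4.886
pH = pKa + log(n_CH3CH2COO-/n_CH3CH2COOH) = 4.886 + log(0.312/0.35) = 4.886 + (-0.050)

pH = 4.84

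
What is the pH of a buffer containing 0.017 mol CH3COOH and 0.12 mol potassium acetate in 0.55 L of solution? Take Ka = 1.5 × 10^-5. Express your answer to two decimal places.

pH = 5.67

pKa = −log(1.5 × 10^-5) = 4.824
Using pH = pKa + log([base]/[acid]) with [base]/[acid] = 0.12/0.017:
pH = 4.824 + (+0.849) = 5.67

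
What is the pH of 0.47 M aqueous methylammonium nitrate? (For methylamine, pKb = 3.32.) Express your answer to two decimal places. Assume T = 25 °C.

CH3NH3+ is the conjugate acid of the weak base CH3NH2.
Kb = 10^(−3.32) = 4.79 × 10^-4
Ka = Kw/Kb = 1.0×10^-14 / 4.79 × 10^-4 = 2.09 × 10^-11
Ka = x²/(0.47 − x) = 2.09 × 10^-11
Assume x ≪ 0.47: x ≈ √(2.09 × 10^-11 × 0.47) = 3.13 × 10^-6 M
pH = −log(3.13 × 10^-6) = 5.50

pH = 5.50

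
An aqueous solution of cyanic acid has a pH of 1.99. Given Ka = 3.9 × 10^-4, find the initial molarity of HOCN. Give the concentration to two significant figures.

C₀ = 2.8 × 10^-1 M

[H+] = 10^(-1.99) = 1.02 × 10^-2 M = x
Ka = x²/(C₀ − x) ⇒ C₀ = x + x²/Ka
C₀ = 1.02 × 10^-2 + (1.02 × 10^-2)²/(3.9 × 10^-4) = 2.77 × 10^-1 M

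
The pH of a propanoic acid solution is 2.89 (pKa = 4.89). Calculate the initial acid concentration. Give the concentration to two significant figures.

C₀ = 1.3 × 10^-1 M

[H+] = 10^(-2.89) = 1.29 × 10^-3 M = x
Ka = 10^(−4.89) = 1.29 × 10^-5
Ka = x²/(C₀ − x) ⇒ C₀ = x + x²/Ka
C₀ = 1.29 × 10^-3 + (1.29 × 10^-3)²/(1.29 × 10^-5) = 1.30 × 10^-1 M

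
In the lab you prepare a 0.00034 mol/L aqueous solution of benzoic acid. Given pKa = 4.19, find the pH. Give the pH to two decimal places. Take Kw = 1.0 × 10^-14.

C6H5COOH ⇌ C6H5COO- + H+
Ka = 10^(−4.19) = 6.46 × 10^-5
Ka = x²/(0.00034 − x) = 6.46 × 10^-5
The 5% rule fails; solving x² + Ka·x − Ka·C₀ = 0 exactly:
x = (−Ka + √(Ka² + 4·Ka·C₀))/2 = 1.19 × 10^-4 M
pH = −log[H+] = −log(1.19 × 10^-4) = 3.92

pH = 3.92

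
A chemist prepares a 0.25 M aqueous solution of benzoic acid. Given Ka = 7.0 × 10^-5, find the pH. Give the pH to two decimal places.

pH = 2.38

C6H5COOH ⇌ C6H5COO- + H+
From the ICE table, Ka = x²/(0.25 − x) = 7.0 × 10^-5.
Neglecting x in the denominator: x = √(7.0 × 10^-5 × 0.25) = 4.18 × 10^-3 M
(x/C₀ = 1.7% < 5%, so the approximation holds.)
pH = −log(4.18 × 10^-3) = 2.38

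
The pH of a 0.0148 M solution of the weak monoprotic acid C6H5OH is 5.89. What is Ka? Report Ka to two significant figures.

[H+] = 10^(-5.89) = 1.29 × 10^-6 M
At equilibrium [HA] = 0.0148 − 1.29 × 10^-6 = 1.48 × 10^-2 M
Ka = [H+][A-]/[HA] = (1.29 × 10^-6)² / 1.48 × 10^-2 = 1.1 × 10^-10

Ka = 1.1 × 10^-10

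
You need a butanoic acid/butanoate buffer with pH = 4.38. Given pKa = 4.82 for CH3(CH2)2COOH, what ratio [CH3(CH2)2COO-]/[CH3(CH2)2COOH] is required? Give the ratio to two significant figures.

pH = pKa + log(r) ⇒ log(r) = 4.38 − 4.82 = -0.44
r = [CH3(CH2)2COO-]/[CH3(CH2)2COOH] = 10^(-0.44) = 0.363

ratio = 0.36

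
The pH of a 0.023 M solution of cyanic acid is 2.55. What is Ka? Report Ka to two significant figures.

[H+] = 10^(-2.55) = 2.82 × 10^-3 M
At equilibrium [HA] = 0.023 − 2.82 × 10^-3 = 2.02 × 10^-2 M
Ka = [H+][A-]/[HA] = (2.82 × 10^-3)² / 2.02 × 10^-2 = 3.9 × 10^-4

Ka = 3.9 × 10^-4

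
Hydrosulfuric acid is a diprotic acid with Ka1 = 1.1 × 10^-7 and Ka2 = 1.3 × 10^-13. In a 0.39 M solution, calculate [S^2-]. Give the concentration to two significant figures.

1.3 × 10^-13 M

First ionization gives [H+] ≈ [HS-] = 2.07 × 10^-4 M.
Second step: Ka2 = [H+][S^2-]/[HS-] ≈ [S^2-] (since [H+] ≈ [HS-]).
So [S^2-] ≈ Ka2.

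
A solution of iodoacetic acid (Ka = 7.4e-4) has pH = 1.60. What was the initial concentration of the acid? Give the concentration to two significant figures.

[H+] = 10^(-1.60) = 2.51 × 10^-2 M = x
Ka = x²/(C₀ − x) ⇒ C₀ = x + x²/Ka
C₀ = 2.51 × 10^-2 + (2.51 × 10^-2)²/(7.4 × 10^-4) = 8.76 × 10^-1 M

C₀ = 8.8 × 10^-1 M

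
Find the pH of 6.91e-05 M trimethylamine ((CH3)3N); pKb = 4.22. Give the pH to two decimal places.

pH = 9.61

(CH3)3N + H2O ⇌ (CH3)3NH+ + OH-
Kb = 10^(−4.22) = 6.03 × 10^-5
Kb = x²/(6.91e-05 − x) = 6.03 × 10^-5
The 5% rule fails; solving x² + Kb·x − Kb·C₀ = 0 exactly:
x = [−6.03e-05 + √(6.03e-05² + 1.67e-08)]/2 = 4.11 × 10^-5 M
pOH = 4.39, so pH = 14.00 − pOH = 9.61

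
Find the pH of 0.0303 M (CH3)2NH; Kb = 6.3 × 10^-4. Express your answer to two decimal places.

pH = 11.61

(CH3)2NH + H2O ⇌ (CH3)2NH2+ + OH-
Kb = [OH-]²/(0.0303 − [OH-]) = 6.3 × 10^-4
[OH-] is not negligible relative to C₀; solve [OH-]² + 0.00063·[OH-] − 1.91e-05 = 0.
[OH-] = [−0.00063 + √(0.00063² + 7.64e-05)]/2 = 4.07 × 10^-3 M
pOH = −log(4.07 × 10^-3) = 2.39; pH = 14.00 − 2.39 = 11.61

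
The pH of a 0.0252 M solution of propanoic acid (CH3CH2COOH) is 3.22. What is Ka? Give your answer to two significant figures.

Ka = 1.5 × 10^-5

[H+] = 10^(-3.22) = 6.03 × 10^-4 M
At equilibrium [HA] = 0.0252 − 6.03 × 10^-4 = 2.46 × 10^-2 M
Ka = [H+][A-]/[HA] = (6.03 × 10^-4)² / 2.46 × 10^-2 = 1.5 × 10^-5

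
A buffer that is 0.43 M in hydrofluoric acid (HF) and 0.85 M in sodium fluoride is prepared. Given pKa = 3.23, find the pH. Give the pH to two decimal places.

pH = 3.53

pH = pKa + log([A⁻]/[HA]) = 3.23 + log(0.85/0.43)
pH = 3.23 + (+0.296) = 3.53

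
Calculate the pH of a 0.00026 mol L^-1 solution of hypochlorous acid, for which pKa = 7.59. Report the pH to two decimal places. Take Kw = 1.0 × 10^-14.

pH = 5.59

HOCl ⇌ OCl- + H+
Ka = 10^(−7.59) = 2.57 × 10^-8
Ka = [H+]²/(0.00026 − [H+]) = 2.57 × 10^-8
Assume [H+] ≪ 0.00026: [H+] ≈ √(2.57 × 10^-8 × 0.00026) = 2.58 × 10^-6 M
pH = −log[H+] = −log(2.58 × 10^-6) = 5.59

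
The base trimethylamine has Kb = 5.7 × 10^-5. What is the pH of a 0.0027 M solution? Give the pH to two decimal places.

(CH3)3N + H2O ⇌ (CH3)3NH+ + OH-
Let x = [OH-] at equilibrium. Kb = x²/(0.0027 − x).
The 5% rule fails; solving x² + Kb·x − Kb·C₀ = 0 exactly:
x = [−5.7e-05 + √(5.7e-05² + 6.16e-07)]/2 = 3.65 × 10^-4 M
pOH = −log(3.65 × 10^-4) = 3.44; pH = 14.00 − 3.44 = 10.56

pH = 10.56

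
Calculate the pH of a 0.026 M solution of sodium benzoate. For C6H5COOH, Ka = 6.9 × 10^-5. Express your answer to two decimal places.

pH = 8.29

C6H5COO- is the conjugate base of the weak acid C6H5COOH.
Kb = Kw/Ka = 1.0×10^-14 / 6.9 × 10^-5 = 1.45 × 10^-10
Kb = [OH-]²/(0.026 − [OH-]) = 1.45 × 10^-10
Since Kb ≪ C₀, [OH-] ≈ √(Kb·C₀) = 1.94 × 10^-6 M.
pOH = 5.71, so pH = 14.00 − pOH = 8.29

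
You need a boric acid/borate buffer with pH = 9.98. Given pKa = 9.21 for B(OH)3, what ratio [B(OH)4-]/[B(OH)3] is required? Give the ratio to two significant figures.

ratio = 5.9

pH = pKa + log(r) ⇒ log(r) = 9.98 − 9.21 = +0.77
r = [B(OH)4-]/[B(OH)3] = 10^(+0.77) = 5.89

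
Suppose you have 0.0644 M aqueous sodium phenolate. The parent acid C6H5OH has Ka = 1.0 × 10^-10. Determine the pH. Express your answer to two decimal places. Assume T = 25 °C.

C6H5O- is the conjugate base of the weak acid C6H5OH.
Kb = Kw/Ka = 1.0×10^-14 / 1.0 × 10^-10 = 1.00 × 10^-4
Let x = [OH-] at equilibrium. Kb = x²/(0.0644 − x).
Neglecting x in the denominator: x = √(1.00 × 10^-4 × 0.0644) = 2.54 × 10^-3 M
(x/C₀ = 3.9% < 5%, so the approximation holds.)
pOH = −log(2.54 × 10^-3) = 2.60; pH = 14.00 − 2.60 = 11.40

pH = 11.40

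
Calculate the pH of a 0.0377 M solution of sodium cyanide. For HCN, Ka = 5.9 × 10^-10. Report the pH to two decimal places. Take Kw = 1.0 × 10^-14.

CN- is the conjugate base of the weak acid HCN.
Kb = Kw/Ka = 1.0×10^-14 / 5.9 × 10^-10 = 1.69 × 10^-5
From the ICE table, Kb = x²/(0.0377 − x) = 1.69 × 10^-5.
Assume x ≪ 0.0377: x ≈ √(1.69 × 10^-5 × 0.0377) = 7.98 × 10^-4 M
Check: 2.1% ionized — well under 5%, approximation valid.
pOH = 3.10, so pH = 14.00 − pOH = 10.90

pH = 10.90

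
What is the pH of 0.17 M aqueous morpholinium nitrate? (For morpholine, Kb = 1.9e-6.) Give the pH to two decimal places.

C4H8ONH2+ is the conjugate acid of the weak base C4H8ONH.
Ka = Kw/Kb = 1.0×10^-14 / 1.9 × 10^-6 = 5.26 × 10^-9
Ka = x²/(0.17 − x) = 5.26 × 10^-9
Since Ka ≪ C₀, x ≈ √(Ka·C₀) = 2.99 × 10^-5 M.
pH = −log[H+] = −log(2.99 × 10^-5) = 4.52

pH = 4.52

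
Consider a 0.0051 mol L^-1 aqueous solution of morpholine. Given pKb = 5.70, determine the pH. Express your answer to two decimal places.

pH = 10.00

C4H8ONH + H2O ⇌ C4H8ONH2+ + OH-
Kb = 10^(−5.70) = 2.00 × 10^-6
From the ICE table, Kb = [OH-]²/(0.0051 − [OH-]) = 2.00 × 10^-6.
Assume [OH-] ≪ 0.0051: [OH-] ≈ √(2.00 × 10^-6 × 0.0051) = 1.01 × 10^-4 M
Check: 2% ionized — well under 5%, approximation valid.
pOH = −log(1.01 × 10^-4) = 4.00; pH = 14.00 − 4.00 = 10.00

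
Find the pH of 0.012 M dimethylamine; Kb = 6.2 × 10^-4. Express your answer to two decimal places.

pH = 11.39

(CH3)2NH + H2O ⇌ (CH3)2NH2+ + OH-
Kb = [OH-]²/(0.012 − [OH-]) = 6.2 × 10^-4
The 5% rule fails; solving [OH-]² + Kb·[OH-] − Kb·C₀ = 0 exactly:
[OH-] = (−Kb + √(Kb² + 4·Kb·C₀))/2 = 2.44 × 10^-3 M
pOH = −log(2.44 × 10^-3) = 2.61; pH = 14.00 − 2.61 = 11.39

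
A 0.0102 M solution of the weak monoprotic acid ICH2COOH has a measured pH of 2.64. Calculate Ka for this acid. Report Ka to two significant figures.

Ka = 6.6 × 10^-4

[H+] = 10^(-2.64) = 2.29 × 10^-3 M
At equilibrium [HA] = 0.0102 − 2.29 × 10^-3 = 7.91 × 10^-3 M
Ka = [H+][A-]/[HA] = (2.29 × 10^-3)² / 7.91 × 10^-3 = 6.6 × 10^-4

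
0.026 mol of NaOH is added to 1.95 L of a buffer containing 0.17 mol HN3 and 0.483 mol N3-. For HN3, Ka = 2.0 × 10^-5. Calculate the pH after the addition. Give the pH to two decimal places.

pH = 5.25

OH- converts HN3 to N3-: HN3 → 0.144 mol, N3- → 0.509 mol.
pKa = −log(2.0 × 10^-5) = 4.699
Henderson–Hasselbalch with mole ratio 0.509/0.144: pH = 4.699 + (+0.548)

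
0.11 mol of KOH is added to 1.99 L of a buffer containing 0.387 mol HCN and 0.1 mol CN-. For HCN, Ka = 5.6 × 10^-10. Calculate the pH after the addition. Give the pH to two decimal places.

pH = 9.13

After neutralization: n(HCN) = 0.277 mol, n(CN-) = 0.21 mol.
pKa = −log(5.6 × 10^-10) = 9.252
pH = pKa + log(n_CN-/n_HCN) = 9.252 + log(0.21/0.277) = 9.252 + (-0.120)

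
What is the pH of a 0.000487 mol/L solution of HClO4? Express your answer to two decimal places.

pH = 3.31

HClO4 is a strong acid and dissociates completely, so [H+] = 0.000487 M.
pH = -log(0.000487) = 3.31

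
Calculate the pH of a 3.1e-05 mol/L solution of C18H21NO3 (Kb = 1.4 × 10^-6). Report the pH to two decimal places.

pH = 8.77

C18H21NO3 + H2O ⇌ C18H22NO3+ + OH-
From the ICE table, Kb = x²/(3.1e-05 − x) = 1.4 × 10^-6.
x is not negligible relative to C₀; solve x² + 1.4e-06·x − 4.34e-11 = 0.
x = [−1.4e-06 + √(1.4e-06² + 1.74e-10)]/2 = 5.92 × 10^-6 M
pOH = 5.23, so pH = 14.00 − pOH = 8.77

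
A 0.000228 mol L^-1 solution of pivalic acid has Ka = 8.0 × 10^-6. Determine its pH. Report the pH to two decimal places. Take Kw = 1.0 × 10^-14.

pH = 4.41

(CH3)3CCOOH ⇌ (CH3)3CCOO- + H+
From the ICE table, Ka = x²/(0.000228 − x) = 8.0 × 10^-6.
Here C₀/Ka ≈ 28.5, so the small-x approximation fails. Use the quadratic:
x = [−8e-06 + √(8e-06² + 7.3e-09)]/2 = 3.89 × 10^-5 M
pH = −log(3.89 × 10^-5) = 4.41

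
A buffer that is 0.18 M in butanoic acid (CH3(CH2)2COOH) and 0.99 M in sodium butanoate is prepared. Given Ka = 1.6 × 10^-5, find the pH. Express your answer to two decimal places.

pH = 5.54

pKa = −log(1.6 × 10^-5) = 4.796
Using pH = pKa + log([base]/[acid]) with [base]/[acid] = 0.99/0.18:
pH = 4.796 + (+0.740) = 5.54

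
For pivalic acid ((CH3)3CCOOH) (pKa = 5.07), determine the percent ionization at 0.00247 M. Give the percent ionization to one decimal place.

5.7%

(CH3)3CCOOH ⇌ (CH3)3CCOO- + H+; let x = [H+] at equilibrium.
Ka = 10^(−5.07) = 8.51 × 10^-6
Ka = x²/(C₀ − x); solving the quadratic gives x = 1.41 × 10^-4 M.
% ionization = x/C₀ × 100% = 1.41 × 10^-4/0.00247 × 100% = 5.7%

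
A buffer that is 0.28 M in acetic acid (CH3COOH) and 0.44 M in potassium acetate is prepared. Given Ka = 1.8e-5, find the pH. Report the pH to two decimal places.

pKa = −log(1.8 × 10^-5) = 4.745
Henderson–Hasselbalch: pH = pKa + log([CH3COO-]/[CH3COOH]) = 4.745 + log(0.44/0.28)
pH = 4.745 + (+0.196) = 4.94

pH = 4.94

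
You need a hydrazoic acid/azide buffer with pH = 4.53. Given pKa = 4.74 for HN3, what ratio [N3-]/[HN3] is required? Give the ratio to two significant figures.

pH = pKa + log(r) ⇒ log(r) = 4.53 − 4.74 = -0.21
r = [N3-]/[HN3] = 10^(-0.21) = 0.617

ratio = 0.62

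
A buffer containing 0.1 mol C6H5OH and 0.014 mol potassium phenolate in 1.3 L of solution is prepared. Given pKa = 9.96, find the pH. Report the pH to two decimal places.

Henderson–Hasselbalch: pH = pKa + log([C6H5O-]/[C6H5OH]) = 9.96 + log(0.014/0.1)
pH = 9.96 + (-0.854) = 9.11

pH = 9.11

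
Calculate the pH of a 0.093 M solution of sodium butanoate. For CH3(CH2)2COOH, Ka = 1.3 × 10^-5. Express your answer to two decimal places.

CH3(CH2)2COO- is the conjugate base of the weak acid CH3(CH2)2COOH.
Kb = Kw/Ka = 1.0×10^-14 / 1.3 × 10^-5 = 7.69 × 10^-10
From the ICE table, Kb = [OH-]²/(0.093 − [OH-]) = 7.69 × 10^-10.
Assume [OH-] ≪ 0.093: [OH-] ≈ √(7.69 × 10^-10 × 0.093) = 8.46 × 10^-6 M
Check: 0.0091% ionized — well under 5%, approximation valid.
pOH = 5.07, so pH = 14.00 − pOH = 8.93

pH = 8.93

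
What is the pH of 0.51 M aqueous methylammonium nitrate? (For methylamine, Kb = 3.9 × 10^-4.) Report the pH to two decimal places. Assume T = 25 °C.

pH = 5.44

CH3NH3+ is the conjugate acid of the weak base CH3NH2.
Ka = Kw/Kb = 1.0×10^-14 / 3.9 × 10^-4 = 2.56 × 10^-11
From the ICE table, Ka = x²/(0.51 − x) = 2.56 × 10^-11.
Assume x ≪ 0.51: x ≈ √(2.56 × 10^-11 × 0.51) = 3.61 × 10^-6 M
(x/C₀ = 0.00071% < 5%, so the approximation holds.)
pH = −log[H+] = −log(3.61 × 10^-6) = 5.44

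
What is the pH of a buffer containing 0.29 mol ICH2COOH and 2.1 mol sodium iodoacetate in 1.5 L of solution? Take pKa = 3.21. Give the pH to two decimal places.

Using pH = pKa + log([base]/[acid]) with [base]/[acid] = 2.1/0.29:
pH = 3.21 + (+0.860) = 4.07

pH = 4.07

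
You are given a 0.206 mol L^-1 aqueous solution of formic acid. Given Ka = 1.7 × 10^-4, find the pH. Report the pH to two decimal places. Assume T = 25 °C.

HCOOH ⇌ HCOO- + H+
Ka = [H+]²/(0.206 − [H+]) = 1.7 × 10^-4
Assume [H+] ≪ 0.206: [H+] ≈ √(1.7 × 10^-4 × 0.206) = 5.92 × 10^-3 M
([H+]/C₀ = 2.9% < 5%, so the approximation holds.)
pH = −log(5.92 × 10^-3) = 2.23

pH = 2.23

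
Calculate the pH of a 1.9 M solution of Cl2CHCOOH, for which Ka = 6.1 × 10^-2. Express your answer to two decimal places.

pH = 0.51

Cl2CHCOOH ⇌ Cl2CHCOO- + H+
Ka = [H+]²/(1.9 − [H+]) = 6.1 × 10^-2
Here C₀/Ka ≈ 31.1, so the small-[H+] approximation fails. Use the quadratic:
[H+] = (−Ka + √(Ka² + 4·Ka·C₀))/2 = 3.11 × 10^-1 M
pH = −log(3.11 × 10^-1) = 0.51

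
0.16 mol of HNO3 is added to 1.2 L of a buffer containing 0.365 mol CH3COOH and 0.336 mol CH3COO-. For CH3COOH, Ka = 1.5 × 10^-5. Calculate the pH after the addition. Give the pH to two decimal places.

pH = 4.35

After neutralization: n(CH3COOH) = 0.525 mol, n(CH3COO-) = 0.176 mol.
pKa = −log(1.5 × 10^-5) = 4.824
pH = pKa + log([A⁻]/[HA]) = 4.824 + log(0.176/0.525) = 4.824 -0.475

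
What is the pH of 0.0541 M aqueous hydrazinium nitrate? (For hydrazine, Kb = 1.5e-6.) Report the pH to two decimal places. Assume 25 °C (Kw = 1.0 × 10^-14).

N2H5+ is the conjugate acid of the weak base N2H4.
Ka = Kw/Kb = 1.0×10^-14 / 1.5 × 10^-6 = 6.67 × 10^-9
From the ICE table, Ka = [H+]²/(0.0541 − [H+]) = 6.67 × 10^-9.
Neglecting [H+] in the denominator: [H+] = √(6.67 × 10^-9 × 0.0541) = 1.90 × 10^-5 M
pH = −log(1.90 × 10^-5) = 4.72

pH = 4.72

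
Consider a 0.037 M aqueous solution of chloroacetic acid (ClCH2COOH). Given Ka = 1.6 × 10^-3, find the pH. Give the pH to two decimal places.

ClCH2COOH ⇌ ClCH2COO- + H+
From the ICE table, Ka = x²/(0.037 − x) = 1.6 × 10^-3.
x is not negligible relative to C₀; solve x² + 0.0016·x − 5.92e-05 = 0.
x = [−0.0016 + √(0.0016² + 0.000237)]/2 = 6.94 × 10^-3 M
pH = −log[H+] = −log(6.94 × 10^-3) = 2.16

pH = 2.16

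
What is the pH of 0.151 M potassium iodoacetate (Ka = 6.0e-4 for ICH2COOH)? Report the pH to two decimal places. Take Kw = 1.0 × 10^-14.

pH = 8.20

ICH2COO- is the conjugate base of the weak acid ICH2COOH.
Kb = Kw/Ka = 1.0×10^-14 / 6.0 × 10^-4 = 1.67 × 10^-11
Kb = [OH-]²/(0.151 − [OH-]) = 1.67 × 10^-11
Since Kb ≪ C₀, [OH-] ≈ √(Kb·C₀) = 1.59 × 10^-6 M.
Check: 0.0011% ionized — well under 5%, approximation valid.
pOH = 5.80, so pH = 14.00 − pOH = 8.20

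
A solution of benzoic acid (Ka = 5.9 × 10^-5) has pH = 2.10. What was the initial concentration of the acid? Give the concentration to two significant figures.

C₀ = 1.1 M

[H+] = 10^(-2.10) = 7.94 × 10^-3 M = x
Ka = x²/(C₀ − x) ⇒ C₀ = x + x²/Ka
C₀ = 7.94 × 10^-3 + (7.94 × 10^-3)²/(5.9 × 10^-5) = 1.08 M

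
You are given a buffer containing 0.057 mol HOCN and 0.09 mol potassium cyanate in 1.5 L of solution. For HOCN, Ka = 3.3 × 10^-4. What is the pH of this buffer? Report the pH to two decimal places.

pH = 3.68

pKa = −log(3.3 × 10^-4) = 3.481
Using pH = pKa + log([base]/[acid]) with [base]/[acid] = 0.09/0.057:
pH = 3.481 + (+0.198) = 3.68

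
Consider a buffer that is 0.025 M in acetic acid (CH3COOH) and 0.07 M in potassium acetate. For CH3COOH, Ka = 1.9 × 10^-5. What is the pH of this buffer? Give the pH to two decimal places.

pH = 5.17

pKa = −log(1.9 × 10^-5) = 4.721
Henderson–Hasselbalch: pH = pKa + log([CH3COO-]/[CH3COOH]) = 4.721 + log(0.07/0.025)
pH = 4.721 + (+0.447) = 5.17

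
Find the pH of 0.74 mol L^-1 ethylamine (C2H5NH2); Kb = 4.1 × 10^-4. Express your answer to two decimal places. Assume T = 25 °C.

C2H5NH2 + H2O ⇌ C2H5NH3+ + OH-
Kb = [OH-]²/(0.74 − [OH-]) = 4.1 × 10^-4
Assume [OH-] ≪ 0.74: [OH-] ≈ √(4.1 × 10^-4 × 0.74) = 1.74 × 10^-2 M
pOH = −log(1.74 × 10^-2) = 1.76; pH = 14.00 − 1.76 = 12.24

pH = 12.24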